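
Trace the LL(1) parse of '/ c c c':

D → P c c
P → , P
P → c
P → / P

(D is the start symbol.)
LL(1) parsing maintains a stack (initially the start symbol over $) and the input. At each step: if the stack top is a terminal, match it against the current input token; if it is a non-terminal N, replace it with the RHS of M[N, lookahead] (the unique production whose predict set contains the lookahead).

Stack is shown with the top on the left.

Stack      Input      Action
----------------------------
D $        / c c c $  output D → P c c
P c c $    / c c c $  output P → / P
/ P c c $  / c c c $  match '/'
P c c $    c c c $    output P → c
c c c $    c c c $    match 'c'
c c $      c c $      match 'c'
c $        c $        match 'c'
$          $          accept

The string is accepted.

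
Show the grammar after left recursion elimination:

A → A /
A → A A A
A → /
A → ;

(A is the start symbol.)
A → / A'
A → ; A'
A' → / A'
A' → A A A'
A' → ε

A is directly left-recursive. The standard transformation for
  A → A α₁ | ... | A α_m | β₁ | ... | β_n
is
  A  → β₁ A' | ... | β_n A'
  A' → α₁ A' | ... | α_m A' | ε

A → / becomes A → / A'
A → ; becomes A → ; A'
A → A / becomes A' → / A'
A → A A A becomes A' → A A A'
Add A' → ε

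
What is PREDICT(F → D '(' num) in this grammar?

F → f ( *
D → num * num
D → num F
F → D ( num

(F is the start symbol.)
{ 'num' }

PREDICT(F → D '(' num) = (FIRST(RHS) \ {ε}) ∪ (FOLLOW(F) if ε ∈ FIRST(RHS), i.e. RHS ⇒* ε)
FIRST(D) = { 'num' }
FIRST(D '(' num) = { 'num' }
ε ∉ FIRST(D '(' num), so FOLLOW(F) is not added.
PREDICT(F → D '(' num) = { 'num' }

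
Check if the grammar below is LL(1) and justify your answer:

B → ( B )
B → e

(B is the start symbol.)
Yes, the grammar is LL(1).

For B:
  PREDICT(B → '(' B ')') = { '(' }
  PREDICT(B → e) = { 'e' }

All predict sets are disjoint. The grammar IS LL(1).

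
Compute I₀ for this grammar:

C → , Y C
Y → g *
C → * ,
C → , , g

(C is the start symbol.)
First, augment the grammar with C' → C
I₀ = CLOSURE({ [C' → . C] }):
  [C' → . C] has the dot before C: add [C → . , Y C], [C → . * ,], [C → . , , g]
No further items can be added.

I₀ = { [C → . * ,], [C → . , , g], [C → . , Y C], [C' → . C] }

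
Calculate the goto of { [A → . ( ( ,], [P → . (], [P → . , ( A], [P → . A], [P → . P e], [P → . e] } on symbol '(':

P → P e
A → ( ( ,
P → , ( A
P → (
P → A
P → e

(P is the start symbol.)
{ [A → ( . ( ,], [P → ( .] }

GOTO(I, '(') = CLOSURE({ [A → αX.β] : [A → α.Xβ] ∈ I, X = '(' })

Items with dot before '(', with the dot advanced:
  [A → . ( ( ,] → [A → ( . ( ,]
  [P → . (] → [P → ( .]
Closure adds nothing (no advanced item has the dot before a non-terminal).

GOTO = { [A → ( . ( ,], [P → ( .] }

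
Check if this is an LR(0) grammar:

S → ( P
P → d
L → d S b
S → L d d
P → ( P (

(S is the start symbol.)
A grammar is LR(0) if no state in the canonical LR(0) collection has:
  - both a shift item (dot before a terminal) and a complete item (shift-reduce conflict), or
  - two or more complete items (reduce-reduce conflict; the accept item [S' → S .] counts as a complete item here).

Augment with S' → S and build the canonical LR(0) collection (I0 = CLOSURE({[S' → . S]}), then GOTO on every symbol after a dot until no new states appear). It has 14 states:
  I0: { [L → . d S b], [S → . ( P], [S → . L d d], [S' → . S] }  — shift
  I1: { [P → . ( P (], [P → . d], [S → ( . P] }  — shift
  I2: { [S → L . d d] }  — shift
  I3: { [S' → S .] }  — accept
  I4: { [L → . d S b], [L → d . S b], [S → . ( P], [S → . L d d] }  — shift
  I5: { [L → d S . b] }  — shift
  I6: { [L → d S b .] }  — reduce
  I7: { [S → L d . d] }  — shift
  I8: { [S → L d d .] }  — reduce
  I9: { [P → ( . P (], [P → . ( P (], [P → . d] }  — shift
  I10: { [S → ( P .] }  — reduce
  I11: { [P → d .] }  — reduce
  I12: { [P → ( P . (] }  — shift
  I13: { [P → ( P ( .] }  — reduce

Every state is either a pure shift/goto state or contains exactly one complete item and nothing to shift — no conflicts. The grammar is LR(0).

Answer: Yes, the grammar is LR(0)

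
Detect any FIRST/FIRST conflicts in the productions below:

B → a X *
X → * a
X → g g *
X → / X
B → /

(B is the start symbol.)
Productions for B:
  B → a X *: FIRST = { 'a' }
  B → /: FIRST = { '/' }
Productions for X:
  X → * a: FIRST = { '*' }
  X → g g *: FIRST = { 'g' }
  X → / X: FIRST = { '/' }

All alternatives of each non-terminal have pairwise disjoint FIRST sets.

Answer: No FIRST/FIRST conflicts.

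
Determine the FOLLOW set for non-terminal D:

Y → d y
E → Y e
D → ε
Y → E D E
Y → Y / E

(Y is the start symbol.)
In Y → E D E: D is followed by E, add FIRST(E) \ {ε} = { 'd' }

Taking the union: FOLLOW(D) = { 'd' }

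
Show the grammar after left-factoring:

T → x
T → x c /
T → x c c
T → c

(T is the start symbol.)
Left-factoring transforms A → αβ₁ | αβ₂ into A → αA' and A' → β₁ | β₂
(α is the longest common prefix among the alternatives). Repeat until
no nonterminal has two alternatives with a common prefix.

Round 1: T has alternatives sharing prefix 'x'. Introduce T': T → x T'
  Add: T' → ε
  Add: T' → c /
  Add: T' → c c

Round 2: T' has alternatives sharing prefix 'c'. Introduce T'': T' → c T''
  Add: T'' → /
  Add: T'' → c

No remaining common prefixes — done.

Resulting grammar:
T → x T'
T' → ε
T' → c T''
T'' → /
T'' → c
T → c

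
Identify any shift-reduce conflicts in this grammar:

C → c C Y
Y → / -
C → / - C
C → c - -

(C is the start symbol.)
A shift-reduce conflict occurs when an LR(0) state has both:
  - a complete (reduce) item [A → α .] (dot at the end), and
  - a shift item [B → β . c γ] (dot before a terminal).

Augment with C' → C and build the canonical LR(0) collection (I0 = CLOSURE({[C' → . C]}), then GOTO on every symbol after a dot until no new states appear). It has 12 states:
  I0: { [C → . / - C], [C → . c - -], [C → . c C Y], [C' → . C] }  — shift
  I1: { [C → / . - C] }  — shift
  I2: { [C' → C .] }  — accept
  I3: { [C → . / - C], [C → . c - -], [C → . c C Y], [C → c . - -], [C → c . C Y] }  — shift
  I4: { [C → c - . -] }  — shift
  I5: { [C → c C . Y], [Y → . / -] }  — shift
  I6: { [Y → / . -] }  — shift
  I7: { [C → c C Y .] }  — reduce
  I8: { [Y → / - .] }  — reduce
  I9: { [C → c - - .] }  — reduce
  I10: { [C → . / - C], [C → . c - -], [C → . c C Y], [C → / - . C] }  — shift
  I11: { [C → / - C .] }  — reduce

No state contains both a complete item and a shift item.

Answer: No shift-reduce conflicts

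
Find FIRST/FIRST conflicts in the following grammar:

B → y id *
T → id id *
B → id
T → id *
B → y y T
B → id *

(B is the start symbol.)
A FIRST/FIRST conflict occurs when two productions N → α and N → β for the same non-terminal have FIRST(α) ∩ FIRST(β) ≠ ∅ (with ε ∈ FIRST of a nullable right-hand side, so two nullable alternatives also conflict).

Productions for B:
  B → y id *: FIRST = { 'y' }
  B → id: FIRST = { 'id' }
  B → y y T: FIRST = { 'y' }
  B → id *: FIRST = { 'id' }
Productions for T:
  T → id id *: FIRST = { 'id' }
  T → id *: FIRST = { 'id' }

Conflict for B: B → y id * and B → y y T
  Overlap: { 'y' }
Conflict for B: B → id and B → id *
  Overlap: { 'id' }
Conflict for T: T → id id * and T → id *
  Overlap: { 'id' }

Answer: Yes. B → y id '*' / B → y y T on { 'y' }; B → id / B → id '*' on { 'id' }; T → id id '*' / T → id '*' on { 'id' }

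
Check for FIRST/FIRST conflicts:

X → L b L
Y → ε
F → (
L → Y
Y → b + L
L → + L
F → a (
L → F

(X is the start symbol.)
No FIRST/FIRST conflicts.

FIRST sets of the non-terminals at (or reachable through a nullable prefix from) the front of some alternative:
  FIRST(Y) = { 'b', ε }
  FIRST(F) = { '(', 'a' }

Productions for Y:
  Y → ε: FIRST = { ε }
  Y → b + L: FIRST = { 'b' }
Productions for F:
  F → (: FIRST = { '(' }
  F → a (: FIRST = { 'a' }
Productions for L:
  L → Y: FIRST = { 'b', ε }
  L → + L: FIRST = { '+' }
  L → F: FIRST = { '(', 'a' }
X has only one production, so no FIRST/FIRST conflict is possible there.

All alternatives of each non-terminal have pairwise disjoint FIRST sets.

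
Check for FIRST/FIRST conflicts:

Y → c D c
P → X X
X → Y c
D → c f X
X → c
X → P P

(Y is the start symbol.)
FIRST sets of the non-terminals at (or reachable through a nullable prefix from) the front of some alternative:
  FIRST(Y) = { 'c' }
  FIRST(P) = { 'c' }

Productions for X:
  X → Y c: FIRST = { 'c' }
  X → c: FIRST = { 'c' }
  X → P P: FIRST = { 'c' }
Y, P, D have only one production, so no FIRST/FIRST conflict is possible there.

Conflict for X: X → Y c and X → c
  Overlap: { 'c' }
Conflict for X: X → Y c and X → P P
  Overlap: { 'c' }
Conflict for X: X → c and X → P P
  Overlap: { 'c' }

Answer: Yes. X → Y c / X → c on { 'c' }; X → Y c / X → P P on { 'c' }; X → c / X → P P on { 'c' }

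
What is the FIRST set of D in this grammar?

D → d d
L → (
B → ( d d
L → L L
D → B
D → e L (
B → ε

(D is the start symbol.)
{ '(', 'd', 'e', ε }

To compute FIRST(D), examine every production with D on the left-hand side, reading each right-hand side left to right until a non-nullable symbol is reached.

FIRST sets of the other non-terminals involved (by the same procedure, iterated to a fixed point):
  FIRST(B) = { '(', ε }

From D → d d:
  - d is a terminal: add 'd' and stop
From D → B:
  - B is a non-terminal: add FIRST(B) \ {ε} = { '(' }
    B is nullable and nothing follows, so the whole right-hand side can vanish: ε ∈ FIRST(D)
From D → e L (:
  - e is a terminal: add 'e' and stop

Collecting: FIRST(D) = { '(', 'd', 'e', ε }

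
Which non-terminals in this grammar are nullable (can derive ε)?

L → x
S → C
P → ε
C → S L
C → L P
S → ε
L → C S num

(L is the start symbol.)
A non-terminal is nullable if it can derive ε (the empty string): either it has an ε-production, or it has a production whose right-hand side consists entirely of nullable non-terminals.

ε-productions: P → ε, S → ε
So P, S are immediately nullable.
No further non-terminal can be added: every production for the remaining non-terminals contains a terminal or a non-nullable non-terminal.
Nullable = { 'P', 'S' }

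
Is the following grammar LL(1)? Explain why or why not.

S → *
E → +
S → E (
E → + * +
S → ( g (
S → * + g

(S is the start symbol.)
A grammar is LL(1) if for each non-terminal N with multiple productions, the predict sets of those productions are pairwise disjoint, where PREDICT(N → α) = (FIRST(α) \ {ε}) ∪ (FOLLOW(N) if α ⇒* ε).

Relevant sets:
  FIRST(E) = { '+' }

For S:
  PREDICT(S → '*') = { '*' }
  PREDICT(S → E '(') = { '+' }
  PREDICT(S → '(' g '(') = { '(' }
  PREDICT(S → '*' '+' g) = { '*' }
For E:
  PREDICT(E → '+') = { '+' }
  PREDICT(E → '+' '*' '+') = { '+' }

Conflict found: Predict set conflict for S: { '*' }
The grammar is NOT LL(1).

Answer: No. Predict set conflict for S: { '*' }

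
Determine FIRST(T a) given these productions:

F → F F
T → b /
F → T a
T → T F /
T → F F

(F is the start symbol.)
FIRST sets of the non-terminals involved (from the grammar, by fixed-point iteration):
  FIRST(T) = { 'b' }

To compute FIRST(T a), process the symbols left to right:
Symbol T is a non-terminal. Add FIRST(T) \ {ε} = { 'b' }
T is not nullable (ε ∉ FIRST(T)), so stop here.
FIRST(T a) = { 'b' }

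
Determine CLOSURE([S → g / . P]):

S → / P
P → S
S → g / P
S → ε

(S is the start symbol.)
{ [P → . S], [S → . / P], [S → . g / P], [S → .], [S → g / . P] }

Start with: [S → g / . P]
  [S → g / . P] has the dot before P: add [P → . S]
  [P → . S] has the dot before S: add [S → . / P], [S → . g / P], [S → .]
No further items can be added.

CLOSURE = { [P → . S], [S → . / P], [S → . g / P], [S → .], [S → g / . P] }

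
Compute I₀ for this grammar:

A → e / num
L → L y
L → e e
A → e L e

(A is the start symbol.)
{ [A → . e / num], [A → . e L e], [A' → . A] }

First, augment the grammar with A' → A
I₀ = CLOSURE({ [A' → . A] }):
  [A' → . A] has the dot before A: add [A → . e / num], [A → . e L e]
No further items can be added.

I₀ = { [A → . e / num], [A → . e L e], [A' → . A] }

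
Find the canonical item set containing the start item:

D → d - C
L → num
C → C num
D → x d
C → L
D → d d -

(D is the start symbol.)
First, augment the grammar with D' → D
I₀ = CLOSURE({ [D' → . D] }):
  [D' → . D] has the dot before D: add [D → . d - C], [D → . x d], [D → . d d -]
No further items can be added.

I₀ = { [D → . d - C], [D → . d d -], [D → . x d], [D' → . D] }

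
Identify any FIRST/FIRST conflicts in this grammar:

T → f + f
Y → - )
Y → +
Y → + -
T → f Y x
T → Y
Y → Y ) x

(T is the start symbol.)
FIRST sets of the non-terminals at (or reachable through a nullable prefix from) the front of some alternative:
  FIRST(Y) = { '+', '-' }

Productions for T:
  T → f + f: FIRST = { 'f' }
  T → f Y x: FIRST = { 'f' }
  T → Y: FIRST = { '+', '-' }
Productions for Y:
  Y → - ): FIRST = { '-' }
  Y → +: FIRST = { '+' }
  Y → + -: FIRST = { '+' }
  Y → Y ) x: FIRST = { '+', '-' }

Conflict for T: T → f + f and T → f Y x
  Overlap: { 'f' }
Conflict for Y: Y → - ) and Y → Y ) x
  Overlap: { '-' }
Conflict for Y: Y → + and Y → + -
  Overlap: { '+' }
Conflict for Y: Y → + and Y → Y ) x
  Overlap: { '+' }
Conflict for Y: Y → + - and Y → Y ) x
  Overlap: { '+' }

Answer: Yes. T → f '+' f / T → f Y x on { 'f' }; Y → '-' ')' / Y → Y ')' x on { '-' }; Y → '+' / Y → '+' '-' on { '+' }; Y → '+' / Y → Y ')' x on { '+' }; Y → '+' '-' / Y → Y ')' x on { '+' }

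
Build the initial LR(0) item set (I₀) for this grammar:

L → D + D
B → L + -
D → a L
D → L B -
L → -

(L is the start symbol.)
{ [D → . L B -], [D → . a L], [L → . -], [L → . D + D], [L' → . L] }

First, augment the grammar with L' → L
I₀ = CLOSURE({ [L' → . L] }):
  [L' → . L] has the dot before L: add [L → . D + D], [L → . -]
  [L → . D + D] has the dot before D: add [D → . a L], [D → . L B -]
No further items can be added.

I₀ = { [D → . L B -], [D → . a L], [L → . -], [L → . D + D], [L' → . L] }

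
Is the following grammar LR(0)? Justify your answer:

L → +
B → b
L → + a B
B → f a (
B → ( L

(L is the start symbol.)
Augment with L' → L and build the canonical LR(0) collection (I0 = CLOSURE({[L' → . L]}), then GOTO on every symbol after a dot until no new states appear). It has 11 states:
  I0: { [L → . + a B], [L → . +], [L' → . L] }  — shift
  I1: { [L → + . a B], [L → + .] }  — shift, reduce
  I2: { [L' → L .] }  — accept
  I3: { [B → . ( L], [B → . b], [B → . f a (], [L → + a . B] }  — shift
  I4: { [B → ( . L], [L → . + a B], [L → . +] }  — shift
  I5: { [L → + a B .] }  — reduce
  I6: { [B → b .] }  — reduce
  I7: { [B → f . a (] }  — shift
  I8: { [B → f a . (] }  — shift
  I9: { [B → f a ( .] }  — reduce
  I10: { [B → ( L .] }  — reduce

Conflict in state I1:
  Shift-reduce conflict between [L → + .] and [L → + . a B]
So the grammar is NOT LR(0).

Answer: No. Shift-reduce conflict between [L → + .] and [L → + . a B]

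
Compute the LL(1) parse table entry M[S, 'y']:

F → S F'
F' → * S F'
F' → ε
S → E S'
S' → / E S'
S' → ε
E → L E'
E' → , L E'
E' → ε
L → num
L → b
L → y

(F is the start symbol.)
S → E S'

To find M[S, 'y'], we find productions for S where 'y' is in the predict set (PREDICT(N → α) = (FIRST(α) \ {ε}) ∪ (FOLLOW(N) if α ⇒* ε)).

Relevant sets:
  FIRST(E) = { 'b', 'num', 'y' }

S → E S': PREDICT = { 'b', 'num', 'y' }
  'y' is in predict set, so this production goes in M[S, 'y']

M[S, 'y'] = S → E S'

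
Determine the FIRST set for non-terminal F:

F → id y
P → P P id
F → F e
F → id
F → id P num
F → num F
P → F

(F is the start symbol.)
From F → id y:
  - id is a terminal: add 'id' and stop
From F → F e:
  - F is the symbol being defined: contributes nothing new
    F is not nullable, so stop
From F → id:
  - id is a terminal: add 'id' and stop
From F → id P num:
  - id is a terminal: add 'id' and stop
From F → num F:
  - num is a terminal: add 'num' and stop

Collecting: FIRST(F) = { 'id', 'num' }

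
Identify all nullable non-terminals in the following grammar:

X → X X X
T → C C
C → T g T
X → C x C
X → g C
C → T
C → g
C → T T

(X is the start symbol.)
A non-terminal is nullable if it can derive ε (the empty string): either it has an ε-production, or it has a production whose right-hand side consists entirely of nullable non-terminals.

There are no ε-productions, so no non-terminal can derive ε.
No non-terminals are nullable.

Answer: None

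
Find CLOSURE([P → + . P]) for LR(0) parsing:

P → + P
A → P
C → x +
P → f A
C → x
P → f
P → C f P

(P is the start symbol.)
{ [C → . x +], [C → . x], [P → + . P], [P → . + P], [P → . C f P], [P → . f A], [P → . f] }

To compute CLOSURE, for each item [A → α.Bβ] where B is a non-terminal, add [B → .γ] for all productions B → γ; repeat for the newly added items until nothing changes.

Start with: [P → + . P]
  [P → + . P] has the dot before P: add [P → . + P], [P → . f A], [P → . f], [P → . C f P]
  [P → . C f P] has the dot before C: add [C → . x +], [C → . x]
No further items can be added.

CLOSURE = { [C → . x +], [C → . x], [P → + . P], [P → . + P], [P → . C f P], [P → . f A], [P → . f] }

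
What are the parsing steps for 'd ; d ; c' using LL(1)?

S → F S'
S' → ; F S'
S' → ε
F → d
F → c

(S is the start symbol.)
LL(1) parsing maintains a stack (initially the start symbol over $) and the input. At each step: if the stack top is a terminal, match it against the current input token; if it is a non-terminal N, replace it with the RHS of M[N, lookahead] (the unique production whose predict set contains the lookahead).

Stack is shown with the top on the left.

Stack     Input        Action
-----------------------------
S $       d ; d ; c $  output S → F S'
F S' $    d ; d ; c $  output F → d
d S' $    d ; d ; c $  match 'd'
S' $      ; d ; c $    output S' → ; F S'
; F S' $  ; d ; c $    match ';'
F S' $    d ; c $      output F → d
d S' $    d ; c $      match 'd'
S' $      ; c $        output S' → ; F S'
; F S' $  ; c $        match ';'
F S' $    c $          output F → c
c S' $    c $          match 'c'
S' $      $            output S' → ε
$         $            accept

The string is accepted.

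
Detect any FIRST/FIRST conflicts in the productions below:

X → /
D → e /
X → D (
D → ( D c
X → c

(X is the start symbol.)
A FIRST/FIRST conflict occurs when two productions N → α and N → β for the same non-terminal have FIRST(α) ∩ FIRST(β) ≠ ∅ (with ε ∈ FIRST of a nullable right-hand side, so two nullable alternatives also conflict).

FIRST sets of the non-terminals at (or reachable through a nullable prefix from) the front of some alternative:
  FIRST(D) = { '(', 'e' }

Productions for X:
  X → /: FIRST = { '/' }
  X → D (: FIRST = { '(', 'e' }
  X → c: FIRST = { 'c' }
Productions for D:
  D → e /: FIRST = { 'e' }
  D → ( D c: FIRST = { '(' }

All alternatives of each non-terminal have pairwise disjoint FIRST sets.

Answer: No FIRST/FIRST conflicts.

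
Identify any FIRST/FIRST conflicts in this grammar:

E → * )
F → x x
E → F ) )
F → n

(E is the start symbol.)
No FIRST/FIRST conflicts.

A FIRST/FIRST conflict occurs when two productions N → α and N → β for the same non-terminal have FIRST(α) ∩ FIRST(β) ≠ ∅ (with ε ∈ FIRST of a nullable right-hand side, so two nullable alternatives also conflict).

FIRST sets of the non-terminals at (or reachable through a nullable prefix from) the front of some alternative:
  FIRST(F) = { 'n', 'x' }

Productions for E:
  E → * ): FIRST = { '*' }
  E → F ) ): FIRST = { 'n', 'x' }
Productions for F:
  F → x x: FIRST = { 'x' }
  F → n: FIRST = { 'n' }

All alternatives of each non-terminal have pairwise disjoint FIRST sets.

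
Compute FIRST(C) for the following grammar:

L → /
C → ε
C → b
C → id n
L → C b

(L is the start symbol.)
To compute FIRST(C), examine every production with C on the left-hand side, reading each right-hand side left to right until a non-nullable symbol is reached.

From C → ε:
  - ε-production, so ε ∈ FIRST(C)
From C → b:
  - b is a terminal: add 'b' and stop
From C → id n:
  - id is a terminal: add 'id' and stop

Collecting: FIRST(C) = { 'b', 'id', ε }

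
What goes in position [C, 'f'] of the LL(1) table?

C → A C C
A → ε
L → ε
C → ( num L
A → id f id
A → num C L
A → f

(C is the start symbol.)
C → A C C

To find M[C, 'f'], we find productions for C where 'f' is in the predict set (PREDICT(N → α) = (FIRST(α) \ {ε}) ∪ (FOLLOW(N) if α ⇒* ε)).

Relevant sets:
  FIRST(A) = { 'f', 'id', 'num', ε }
  FIRST(C) = { '(', 'f', 'id', 'num' }

C → A C C: PREDICT = { '(', 'f', 'id', 'num' }
  'f' is in predict set, so this production goes in M[C, 'f']
C → ( num L: PREDICT = { '(' }

M[C, 'f'] = C → A C C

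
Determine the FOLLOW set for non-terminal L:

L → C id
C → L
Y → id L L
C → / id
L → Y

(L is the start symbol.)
{ $, '/', 'id' }

L is the start symbol, so $ ∈ FOLLOW(L).
In C → L: L is at the end, add FOLLOW(C)
In Y → id L L: L is followed by L, add FIRST(L) \ {ε} = { '/', 'id' }
In Y → id L L: L is at the end, add FOLLOW(Y)

The FOLLOW sets referred to above (computed the same way, to a fixed point):
  FOLLOW(C) = { 'id' }
  FOLLOW(Y) = { $, '/', 'id' }

Taking the union: FOLLOW(L) = { $, '/', 'id' }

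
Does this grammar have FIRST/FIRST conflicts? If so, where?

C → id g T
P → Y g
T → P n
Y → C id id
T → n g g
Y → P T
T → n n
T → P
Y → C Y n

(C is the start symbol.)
A FIRST/FIRST conflict occurs when two productions N → α and N → β for the same non-terminal have FIRST(α) ∩ FIRST(β) ≠ ∅ (with ε ∈ FIRST of a nullable right-hand side, so two nullable alternatives also conflict).

FIRST sets of the non-terminals at (or reachable through a nullable prefix from) the front of some alternative:
  FIRST(P) = { 'id' }
  FIRST(C) = { 'id' }

Productions for T:
  T → P n: FIRST = { 'id' }
  T → n g g: FIRST = { 'n' }
  T → n n: FIRST = { 'n' }
  T → P: FIRST = { 'id' }
Productions for Y:
  Y → C id id: FIRST = { 'id' }
  Y → P T: FIRST = { 'id' }
  Y → C Y n: FIRST = { 'id' }
C, P have only one production, so no FIRST/FIRST conflict is possible there.

Conflict for T: T → P n and T → P
  Overlap: { 'id' }
Conflict for T: T → n g g and T → n n
  Overlap: { 'n' }
Conflict for Y: Y → C id id and Y → P T
  Overlap: { 'id' }
Conflict for Y: Y → C id id and Y → C Y n
  Overlap: { 'id' }
Conflict for Y: Y → P T and Y → C Y n
  Overlap: { 'id' }

Answer: Yes. T → P n / T → P on { 'id' }; T → n g g / T → n n on { 'n' }; Y → C id id / Y → P T on { 'id' }; Y → C id id / Y → C Y n on { 'id' }; Y → P T / Y → C Y n on { 'id' }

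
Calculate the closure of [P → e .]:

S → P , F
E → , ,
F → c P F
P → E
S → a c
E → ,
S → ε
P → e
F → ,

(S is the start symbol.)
{ [P → e .] }

Start with: [P → e .]
The dot is at the end, so nothing is added.

CLOSURE = { [P → e .] }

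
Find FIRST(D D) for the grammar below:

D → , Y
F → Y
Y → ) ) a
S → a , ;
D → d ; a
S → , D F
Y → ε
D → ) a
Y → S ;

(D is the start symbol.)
FIRST sets of the non-terminals involved (from the grammar, by fixed-point iteration):
  FIRST(D) = { ')', ',', 'd' }

To compute FIRST(D D), process the symbols left to right:
Symbol D is a non-terminal. Add FIRST(D) \ {ε} = { ')', ',', 'd' }
D is not nullable (ε ∉ FIRST(D)), so stop here.
FIRST(D D) = { ')', ',', 'd' }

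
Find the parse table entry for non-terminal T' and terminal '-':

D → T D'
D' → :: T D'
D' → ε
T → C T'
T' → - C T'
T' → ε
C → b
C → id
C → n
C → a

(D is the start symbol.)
To find M[T', '-'], we find productions for T' where '-' is in the predict set (PREDICT(N → α) = (FIRST(α) \ {ε}) ∪ (FOLLOW(N) if α ⇒* ε)).

Relevant sets:
  FOLLOW(T') = { $, '::' }

T' → - C T': PREDICT = { '-' }
  '-' is in predict set, so this production goes in M[T', '-']
T' → ε: PREDICT = { $, '::' }

M[T', '-'] = T' → - C T'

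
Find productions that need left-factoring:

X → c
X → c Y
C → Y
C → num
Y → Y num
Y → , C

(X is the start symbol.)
Yes, X has productions with common prefix 'c'

Left-factoring is needed when two productions for the same non-terminal
share a common prefix on the right-hand side.

Productions for X:
  X → c
  X → c Y
Productions for C:
  C → Y
  C → num
Productions for Y:
  Y → Y num
  Y → , C

Found common prefix 'c' in productions for X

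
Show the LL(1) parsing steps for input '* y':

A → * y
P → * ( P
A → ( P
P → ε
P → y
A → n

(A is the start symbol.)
LL(1) parsing maintains a stack (initially the start symbol over $) and the input. At each step: if the stack top is a terminal, match it against the current input token; if it is a non-terminal N, replace it with the RHS of M[N, lookahead] (the unique production whose predict set contains the lookahead).

Stack is shown with the top on the left.

Stack  Input  Action
--------------------
A $    * y $  output A → * y
* y $  * y $  match '*'
y $    y $    match 'y'
$      $      accept

The string is accepted.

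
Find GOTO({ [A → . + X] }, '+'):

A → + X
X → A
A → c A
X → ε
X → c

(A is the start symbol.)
{ [A → + . X], [A → . + X], [A → . c A], [X → . A], [X → . c], [X → .] }

GOTO(I, '+') = CLOSURE({ [A → αX.β] : [A → α.Xβ] ∈ I, X = '+' })

Items with dot before '+', with the dot advanced:
  [A → . + X] → [A → + . X]
Closure of the advanced items:
  [A → + . X] has the dot before X: add [X → . A], [X → .], [X → . c]
  [X → . A] has the dot before A: add [A → . + X], [A → . c A]

GOTO = { [A → + . X], [A → . + X], [A → . c A], [X → . A], [X → . c], [X → .] }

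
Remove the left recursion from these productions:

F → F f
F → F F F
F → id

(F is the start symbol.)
F is directly left-recursive. The standard transformation for
  A → A α₁ | ... | A α_m | β₁ | ... | β_n
is
  A  → β₁ A' | ... | β_n A'
  A' → α₁ A' | ... | α_m A' | ε

F → id becomes F → id F'
F → F f becomes F' → f F'
F → F F F becomes F' → F F F'
Add F' → ε

Resulting grammar:
F → id F'
F' → f F'
F' → F F F'
F' → ε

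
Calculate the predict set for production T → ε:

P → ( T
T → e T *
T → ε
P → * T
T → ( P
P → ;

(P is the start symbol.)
{ $, '*' }

PREDICT(T → ε) = (FIRST(RHS) \ {ε}) ∪ (FOLLOW(T) if ε ∈ FIRST(RHS), i.e. RHS ⇒* ε)
The right-hand side is ε (FIRST(ε) = { ε }), so the predict set is FOLLOW(T) = { $, '*' }
PREDICT(T → ε) = { $, '*' }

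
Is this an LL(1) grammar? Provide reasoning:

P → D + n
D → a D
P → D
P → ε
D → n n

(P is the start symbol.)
A grammar is LL(1) if for each non-terminal N with multiple productions, the predict sets of those productions are pairwise disjoint, where PREDICT(N → α) = (FIRST(α) \ {ε}) ∪ (FOLLOW(N) if α ⇒* ε).

Relevant sets:
  FIRST(D) = { 'a', 'n' }
  FOLLOW(P) = { $ }

For P:
  PREDICT(P → D '+' n) = { 'a', 'n' }
  PREDICT(P → D) = { 'a', 'n' }
  PREDICT(P → ε) = { $ }
For D:
  PREDICT(D → a D) = { 'a' }
  PREDICT(D → n n) = { 'n' }

Conflict found: Predict set conflict for P: { 'a', 'n' }
The grammar is NOT LL(1).

Answer: No. Predict set conflict for P: { 'a', 'n' }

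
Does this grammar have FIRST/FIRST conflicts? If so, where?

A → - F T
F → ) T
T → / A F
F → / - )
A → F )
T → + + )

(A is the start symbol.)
No FIRST/FIRST conflicts.

FIRST sets of the non-terminals at (or reachable through a nullable prefix from) the front of some alternative:
  FIRST(F) = { ')', '/' }

Productions for A:
  A → - F T: FIRST = { '-' }
  A → F ): FIRST = { ')', '/' }
Productions for F:
  F → ) T: FIRST = { ')' }
  F → / - ): FIRST = { '/' }
Productions for T:
  T → / A F: FIRST = { '/' }
  T → + + ): FIRST = { '+' }

All alternatives of each non-terminal have pairwise disjoint FIRST sets.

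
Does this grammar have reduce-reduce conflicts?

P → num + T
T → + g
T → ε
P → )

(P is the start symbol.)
No reduce-reduce conflicts

Augment with P' → P and build the canonical LR(0) collection (I0 = CLOSURE({[P' → . P]}), then GOTO on every symbol after a dot until no new states appear). It has 8 states:
  I0: { [P → . )], [P → . num + T], [P' → . P] }  — shift
  I1: { [P → ) .] }  — reduce
  I2: { [P' → P .] }  — accept
  I3: { [P → num . + T] }  — shift
  I4: { [P → num + . T], [T → . + g], [T → .] }  — shift, reduce
  I5: { [T → + . g] }  — shift
  I6: { [P → num + T .] }  — reduce
  I7: { [T → + g .] }  — reduce

No state contains more than one complete item.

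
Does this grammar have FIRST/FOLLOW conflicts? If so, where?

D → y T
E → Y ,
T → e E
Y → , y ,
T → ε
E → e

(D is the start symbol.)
A FIRST/FOLLOW conflict occurs when a non-terminal N has a nullable alternative N → β (β ⇒* ε) and another alternative N → α with FIRST(α) ∩ FOLLOW(N) ≠ ∅: on such a lookahead the parser cannot decide between expanding α and letting N vanish via β.

Nullable non-terminals: T.

T: nullable alternative(s) T → ε; FOLLOW(T) = { $ }
  T → e E: FIRST \ {ε} = { 'e' } — disjoint from FOLLOW(T)
  T → ε: FIRST \ {ε} = { } — this is the only nullable alternative, skip

D, E, Y have no nullable alternative, so no FIRST/FOLLOW check is needed there.

No FIRST/FOLLOW conflicts found.

Answer: No FIRST/FOLLOW conflicts.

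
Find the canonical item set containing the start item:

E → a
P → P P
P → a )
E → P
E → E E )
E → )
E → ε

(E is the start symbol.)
First, augment the grammar with E' → E
I₀ = CLOSURE({ [E' → . E] }):
  [E' → . E] has the dot before E: add [E → . a], [E → . P], [E → . E E )], [E → . )], [E → .]
  [E → . P] has the dot before P: add [P → . P P], [P → . a )]
No further items can be added.

I₀ = { [E → . )], [E → . E E )], [E → . P], [E → . a], [E → .], [E' → . E], [P → . P P], [P → . a )] }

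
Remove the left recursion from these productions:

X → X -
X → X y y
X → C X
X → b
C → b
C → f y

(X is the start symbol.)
X is directly left-recursive. The standard transformation for
  A → A α₁ | ... | A α_m | β₁ | ... | β_n
is
  A  → β₁ A' | ... | β_n A'
  A' → α₁ A' | ... | α_m A' | ε

X → C X becomes X → C X X'
X → b becomes X → b X'
X → X - becomes X' → - X'
X → X y y becomes X' → y y X'
Add X' → ε

Productions for other non-terminals are unchanged:
  C → b
  C → f y

Resulting grammar:
X → C X X'
X → b X'
X' → - X'
X' → y y X'
X' → ε
C → b
C → f y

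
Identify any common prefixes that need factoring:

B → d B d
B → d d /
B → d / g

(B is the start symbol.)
Left-factoring is needed when two productions for the same non-terminal
share a common prefix on the right-hand side.

Productions for B:
  B → d B d
  B → d d /
  B → d / g

Found common prefix 'd' in productions for B

Answer: Yes, B has productions with common prefix 'd'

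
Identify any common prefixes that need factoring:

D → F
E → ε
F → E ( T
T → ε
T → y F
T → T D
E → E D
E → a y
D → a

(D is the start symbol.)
No, left-factoring is not needed

Left-factoring is needed when two productions for the same non-terminal
share a common prefix on the right-hand side.

Productions for D:
  D → F
  D → a
Productions for E:
  E → ε
  E → E D
  E → a y
Productions for T:
  T → ε
  T → y F
  T → T D

No common prefixes found.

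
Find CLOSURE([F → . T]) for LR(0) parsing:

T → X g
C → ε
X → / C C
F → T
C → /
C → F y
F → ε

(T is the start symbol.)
{ [F → . T], [T → . X g], [X → . / C C] }

Start with: [F → . T]
  [F → . T] has the dot before T: add [T → . X g]
  [T → . X g] has the dot before X: add [X → . / C C]
No further items can be added.

CLOSURE = { [F → . T], [T → . X g], [X → . / C C] }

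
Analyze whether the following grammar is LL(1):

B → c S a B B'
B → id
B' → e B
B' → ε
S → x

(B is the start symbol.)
A grammar is LL(1) if for each non-terminal N with multiple productions, the predict sets of those productions are pairwise disjoint, where PREDICT(N → α) = (FIRST(α) \ {ε}) ∪ (FOLLOW(N) if α ⇒* ε).

Relevant sets:
  FOLLOW(B') = { $, 'e' }

For B:
  PREDICT(B → c S a B B') = { 'c' }
  PREDICT(B → id) = { 'id' }
For B':
  PREDICT(B' → e B) = { 'e' }
  PREDICT(B' → ε) = { $, 'e' }
S has a single production, so nothing to check there.

Conflict found: Predict set conflict for B': { 'e' }
The grammar is NOT LL(1).

Answer: No. Predict set conflict for B': { 'e' }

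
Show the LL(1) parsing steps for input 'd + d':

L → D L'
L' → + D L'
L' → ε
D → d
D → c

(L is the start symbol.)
LL(1) parsing maintains a stack (initially the start symbol over $) and the input. At each step: if the stack top is a terminal, match it against the current input token; if it is a non-terminal N, replace it with the RHS of M[N, lookahead] (the unique production whose predict set contains the lookahead).

Stack is shown with the top on the left.

Stack     Input    Action
-------------------------
L $       d + d $  output L → D L'
D L' $    d + d $  output D → d
d L' $    d + d $  match 'd'
L' $      + d $    output L' → + D L'
+ D L' $  + d $    match '+'
D L' $    d $      output D → d
d L' $    d $      match 'd'
L' $      $        output L' → ε
$         $        accept

The string is accepted.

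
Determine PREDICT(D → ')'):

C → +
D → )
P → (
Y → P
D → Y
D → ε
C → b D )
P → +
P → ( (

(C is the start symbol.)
PREDICT(D → ')') = (FIRST(RHS) \ {ε}) ∪ (FOLLOW(D) if ε ∈ FIRST(RHS), i.e. RHS ⇒* ε)
FIRST(')') = { ')' }
ε ∉ FIRST(')'), so FOLLOW(D) is not added.
PREDICT(D → ')') = { ')' }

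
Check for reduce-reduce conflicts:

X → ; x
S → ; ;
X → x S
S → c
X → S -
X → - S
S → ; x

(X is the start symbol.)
A reduce-reduce conflict occurs when an LR(0) state has two complete items [A → α .] and [B → β .] — both call for a reduction, and with no lookahead the parser cannot choose between them.

Augment with X' → X and build the canonical LR(0) collection (I0 = CLOSURE({[X' → . X]}), then GOTO on every symbol after a dot until no new states appear). It has 14 states:
  I0: { [S → . ; ;], [S → . ; x], [S → . c], [X → . - S], [X → . ; x], [X → . S -], [X → . x S], [X' → . X] }  — shift
  I1: { [S → . ; ;], [S → . ; x], [S → . c], [X → - . S] }  — shift
  I2: { [S → ; . ;], [S → ; . x], [X → ; . x] }  — shift
  I3: { [X → S . -] }  — shift
  I4: { [X' → X .] }  — accept
  I5: { [S → c .] }  — reduce
  I6: { [S → . ; ;], [S → . ; x], [S → . c], [X → x . S] }  — shift
  I7: { [S → ; . ;], [S → ; . x] }  — shift
  I8: { [X → x S .] }  — reduce
  I9: { [S → ; ; .] }  — reduce
  I10: { [S → ; x .] }  — reduce
  I11: { [X → S - .] }  — reduce
  I12: { [S → ; x .], [X → ; x .] }  — 2 reduces
  I13: { [X → - S .] }  — reduce

I12 contains complete items [S → ; x .], [X → ; x .] — reduce-reduce conflict.

Answer: Yes — I12: [S → ; x .] vs [X → ; x .]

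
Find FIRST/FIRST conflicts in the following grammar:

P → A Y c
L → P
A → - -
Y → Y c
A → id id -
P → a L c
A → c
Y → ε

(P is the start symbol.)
No FIRST/FIRST conflicts.

A FIRST/FIRST conflict occurs when two productions N → α and N → β for the same non-terminal have FIRST(α) ∩ FIRST(β) ≠ ∅ (with ε ∈ FIRST of a nullable right-hand side, so two nullable alternatives also conflict).

FIRST sets of the non-terminals at (or reachable through a nullable prefix from) the front of some alternative:
  FIRST(A) = { '-', 'c', 'id' }
  FIRST(Y) = { 'c', ε }

Productions for P:
  P → A Y c: FIRST = { '-', 'c', 'id' }
  P → a L c: FIRST = { 'a' }
Productions for A:
  A → - -: FIRST = { '-' }
  A → id id -: FIRST = { 'id' }
  A → c: FIRST = { 'c' }
Productions for Y:
  Y → Y c: FIRST = { 'c' }
  Y → ε: FIRST = { ε }
L has only one production, so no FIRST/FIRST conflict is possible there.

All alternatives of each non-terminal have pairwise disjoint FIRST sets.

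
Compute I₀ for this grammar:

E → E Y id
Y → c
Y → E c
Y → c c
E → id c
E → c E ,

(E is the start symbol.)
First, augment the grammar with E' → E
I₀ = CLOSURE({ [E' → . E] }):
  [E' → . E] has the dot before E: add [E → . E Y id], [E → . id c], [E → . c E ,]
No further items can be added.

I₀ = { [E → . E Y id], [E → . c E ,], [E → . id c], [E' → . E] }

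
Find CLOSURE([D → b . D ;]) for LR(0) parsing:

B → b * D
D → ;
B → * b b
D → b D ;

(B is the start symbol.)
{ [D → . ;], [D → . b D ;], [D → b . D ;] }

Start with: [D → b . D ;]
  [D → b . D ;] has the dot before D: add [D → . ;], [D → . b D ;]
No further items can be added.

CLOSURE = { [D → . ;], [D → . b D ;], [D → b . D ;] }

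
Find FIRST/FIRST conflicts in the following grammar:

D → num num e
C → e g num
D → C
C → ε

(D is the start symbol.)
A FIRST/FIRST conflict occurs when two productions N → α and N → β for the same non-terminal have FIRST(α) ∩ FIRST(β) ≠ ∅ (with ε ∈ FIRST of a nullable right-hand side, so two nullable alternatives also conflict).

FIRST sets of the non-terminals at (or reachable through a nullable prefix from) the front of some alternative:
  FIRST(C) = { 'e', ε }

Productions for D:
  D → num num e: FIRST = { 'num' }
  D → C: FIRST = { 'e', ε }
Productions for C:
  C → e g num: FIRST = { 'e' }
  C → ε: FIRST = { ε }

All alternatives of each non-terminal have pairwise disjoint FIRST sets.

Answer: No FIRST/FIRST conflicts.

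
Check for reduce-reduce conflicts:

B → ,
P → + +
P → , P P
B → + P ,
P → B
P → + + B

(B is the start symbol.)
Augment with B' → B and build the canonical LR(0) collection (I0 = CLOSURE({[B' → . B]}), then GOTO on every symbol after a dot until no new states appear). It has 13 states:
  I0: { [B → . + P ,], [B → . ,], [B' → . B] }  — shift
  I1: { [B → + . P ,], [B → . + P ,], [B → . ,], [P → . + + B], [P → . + +], [P → . , P P], [P → . B] }  — shift
  I2: { [B → , .] }  — reduce
  I3: { [B' → B .] }  — accept
  I4: { [B → + . P ,], [B → . + P ,], [B → . ,], [P → + . + B], [P → + . +], [P → . + + B], [P → . + +], [P → . , P P], [P → . B] }  — shift
  I5: { [B → , .], [B → . + P ,], [B → . ,], [P → , . P P], [P → . + + B], [P → . + +], [P → . , P P], [P → . B] }  — shift, reduce
  I6: { [P → B .] }  — reduce
  I7: { [B → + P . ,] }  — shift
  I8: { [B → + P , .] }  — reduce
  I9: { [B → . + P ,], [B → . ,], [P → , P . P], [P → . + + B], [P → . + +], [P → . , P P], [P → . B] }  — shift
  I10: { [P → , P P .] }  — reduce
  I11: { [B → + . P ,], [B → . + P ,], [B → . ,], [P → + + . B], [P → + + .], [P → + . + B], [P → + . +], [P → . + + B], [P → . + +], [P → . , P P], [P → . B] }  — shift, reduce
  I12: { [P → + + B .], [P → B .] }  — 2 reduces

I12 contains complete items [P → + + B .], [P → B .] — reduce-reduce conflict.

Answer: Yes — I12: [P → + + B .] vs [P → B .]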